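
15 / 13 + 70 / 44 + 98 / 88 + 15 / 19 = 50513/10868 = 4.65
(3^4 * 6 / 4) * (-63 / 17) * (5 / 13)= -76545/442 = -173.18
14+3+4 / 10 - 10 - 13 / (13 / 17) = -48/5 = -9.60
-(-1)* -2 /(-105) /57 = 2/5985 = 0.00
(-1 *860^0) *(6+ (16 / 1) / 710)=-2138/355 = -6.02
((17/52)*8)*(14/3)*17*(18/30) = 8092/65 = 124.49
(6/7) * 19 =114/7 = 16.29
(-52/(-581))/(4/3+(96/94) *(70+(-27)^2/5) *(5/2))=1833/11311489 = 0.00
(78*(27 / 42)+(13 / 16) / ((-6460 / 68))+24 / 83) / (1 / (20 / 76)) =44529967/3355856 = 13.27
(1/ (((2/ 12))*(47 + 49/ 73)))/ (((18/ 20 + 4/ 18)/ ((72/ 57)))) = 7884/55651 = 0.14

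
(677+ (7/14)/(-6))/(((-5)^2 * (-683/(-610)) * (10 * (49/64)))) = 7928048/2510025 = 3.16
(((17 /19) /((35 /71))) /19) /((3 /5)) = 1207/7581 = 0.16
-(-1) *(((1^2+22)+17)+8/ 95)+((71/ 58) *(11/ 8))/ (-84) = 40.06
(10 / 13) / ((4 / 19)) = 95/26 = 3.65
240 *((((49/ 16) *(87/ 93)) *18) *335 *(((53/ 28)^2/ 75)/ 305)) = 49120983/75640 = 649.40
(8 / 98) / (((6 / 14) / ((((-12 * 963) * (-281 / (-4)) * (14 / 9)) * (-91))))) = 21888776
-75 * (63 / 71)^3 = -18753525/357911 = -52.40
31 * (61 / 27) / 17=1891/459 = 4.12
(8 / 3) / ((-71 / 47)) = -376/213 = -1.77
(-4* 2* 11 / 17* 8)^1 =-704/17 = -41.41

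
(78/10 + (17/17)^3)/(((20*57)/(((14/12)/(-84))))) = -11/102600 = 0.00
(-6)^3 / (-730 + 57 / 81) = 0.30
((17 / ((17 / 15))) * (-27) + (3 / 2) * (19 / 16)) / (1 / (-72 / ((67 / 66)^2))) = 126462303/4489 = 28171.60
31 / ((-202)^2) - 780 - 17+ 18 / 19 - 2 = -618710463/775276 = -798.05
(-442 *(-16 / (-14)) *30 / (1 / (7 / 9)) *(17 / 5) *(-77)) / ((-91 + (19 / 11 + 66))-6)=-7273552/69 = -105413.80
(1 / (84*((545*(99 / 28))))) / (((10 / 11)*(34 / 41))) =41/5003100 = 0.00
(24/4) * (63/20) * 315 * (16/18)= 5292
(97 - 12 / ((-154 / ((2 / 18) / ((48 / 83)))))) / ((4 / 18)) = 537851/1232 = 436.57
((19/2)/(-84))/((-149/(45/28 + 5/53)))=47975/37147488 = 0.00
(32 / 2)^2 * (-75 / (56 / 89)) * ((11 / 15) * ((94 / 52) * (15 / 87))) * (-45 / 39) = 8047.28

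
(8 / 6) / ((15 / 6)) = 0.53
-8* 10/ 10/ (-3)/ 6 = 4/9 = 0.44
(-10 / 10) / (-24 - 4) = 1/28 = 0.04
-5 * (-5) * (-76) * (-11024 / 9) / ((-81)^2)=20945600/59049 = 354.72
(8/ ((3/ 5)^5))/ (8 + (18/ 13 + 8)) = 162500/27459 = 5.92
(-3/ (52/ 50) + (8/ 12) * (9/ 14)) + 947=171907/182 = 944.54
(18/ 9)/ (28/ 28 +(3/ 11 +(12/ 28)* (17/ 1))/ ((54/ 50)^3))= 0.29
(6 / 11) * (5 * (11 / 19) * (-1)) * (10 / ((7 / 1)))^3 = -30000/6517 = -4.60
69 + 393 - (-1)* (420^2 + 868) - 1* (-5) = 177735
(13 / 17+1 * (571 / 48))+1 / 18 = 31129/2448 = 12.72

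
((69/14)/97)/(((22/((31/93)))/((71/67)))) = 1633/2001692 = 0.00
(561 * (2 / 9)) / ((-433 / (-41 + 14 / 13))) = 64702/5629 = 11.49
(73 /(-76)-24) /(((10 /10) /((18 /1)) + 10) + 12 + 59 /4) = -17073/25175 = -0.68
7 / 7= 1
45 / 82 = 0.55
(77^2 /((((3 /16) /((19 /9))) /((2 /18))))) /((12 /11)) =4956644/729 = 6799.24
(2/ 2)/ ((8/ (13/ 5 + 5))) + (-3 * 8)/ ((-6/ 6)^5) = 499/20 = 24.95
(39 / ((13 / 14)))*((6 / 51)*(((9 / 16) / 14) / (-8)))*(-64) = 27/17 = 1.59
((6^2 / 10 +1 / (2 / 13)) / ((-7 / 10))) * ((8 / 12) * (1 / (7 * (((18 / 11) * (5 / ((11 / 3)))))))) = -12221/19845 = -0.62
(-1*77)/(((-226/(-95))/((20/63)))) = -10450/1017 = -10.28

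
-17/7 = -2.43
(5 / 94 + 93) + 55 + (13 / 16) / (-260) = 2226673/15040 = 148.05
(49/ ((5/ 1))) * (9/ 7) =63/5 = 12.60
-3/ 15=-1/5 = -0.20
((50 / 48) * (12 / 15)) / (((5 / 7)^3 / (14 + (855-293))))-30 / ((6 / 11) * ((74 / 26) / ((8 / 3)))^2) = 390833888/308025 = 1268.84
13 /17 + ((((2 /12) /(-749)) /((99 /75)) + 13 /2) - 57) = -62694883/1260567 = -49.74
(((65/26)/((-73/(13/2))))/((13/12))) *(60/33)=-300/803 = -0.37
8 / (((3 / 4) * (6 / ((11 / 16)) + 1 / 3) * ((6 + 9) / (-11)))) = -3872/4485 = -0.86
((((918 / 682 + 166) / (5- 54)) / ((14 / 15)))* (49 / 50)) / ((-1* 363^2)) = 11413/419376804 = 0.00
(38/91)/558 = 19/25389 = 0.00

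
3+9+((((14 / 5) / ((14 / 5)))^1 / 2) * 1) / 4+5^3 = 1097/8 = 137.12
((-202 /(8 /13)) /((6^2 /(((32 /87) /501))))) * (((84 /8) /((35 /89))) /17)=-116857/11114685 = -0.01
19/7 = 2.71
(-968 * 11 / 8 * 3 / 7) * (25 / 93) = -33275/217 = -153.34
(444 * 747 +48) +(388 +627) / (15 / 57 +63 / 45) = 332326.28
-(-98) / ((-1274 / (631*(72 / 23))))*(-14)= 636048/299 = 2127.25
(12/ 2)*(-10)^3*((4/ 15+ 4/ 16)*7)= -21700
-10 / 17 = -0.59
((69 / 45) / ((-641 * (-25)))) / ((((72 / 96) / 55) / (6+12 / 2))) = 4048/48075 = 0.08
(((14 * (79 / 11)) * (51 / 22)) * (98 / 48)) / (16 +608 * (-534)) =-460649/314267008 = 0.00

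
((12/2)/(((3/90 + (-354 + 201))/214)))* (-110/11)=385200/4589 = 83.94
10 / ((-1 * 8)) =-5/4 = -1.25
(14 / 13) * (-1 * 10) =-140/13 = -10.77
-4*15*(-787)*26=1227720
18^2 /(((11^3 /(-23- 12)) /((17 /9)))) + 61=59771/1331 = 44.91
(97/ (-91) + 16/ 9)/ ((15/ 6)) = 0.28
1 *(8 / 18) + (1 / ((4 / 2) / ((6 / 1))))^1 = 31/9 = 3.44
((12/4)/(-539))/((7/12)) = -36/3773 = -0.01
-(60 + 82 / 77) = -4702/77 = -61.06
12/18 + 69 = 69.67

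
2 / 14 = 1/7 = 0.14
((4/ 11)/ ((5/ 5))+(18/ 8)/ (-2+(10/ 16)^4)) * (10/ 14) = -355540/582659 = -0.61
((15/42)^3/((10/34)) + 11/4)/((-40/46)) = -183333/54880 = -3.34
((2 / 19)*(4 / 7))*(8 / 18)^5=8192/7853517 = 0.00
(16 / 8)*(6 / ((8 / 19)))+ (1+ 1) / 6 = 173/6 = 28.83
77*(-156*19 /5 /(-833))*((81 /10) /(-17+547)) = 0.84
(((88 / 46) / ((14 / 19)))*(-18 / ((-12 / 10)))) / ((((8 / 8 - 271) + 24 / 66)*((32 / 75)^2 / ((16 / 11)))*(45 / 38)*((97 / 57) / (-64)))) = 848801250/23160011 = 36.65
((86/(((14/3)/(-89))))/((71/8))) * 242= -22227216/497 = -44722.77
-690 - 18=-708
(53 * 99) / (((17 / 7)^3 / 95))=170973495/4913 = 34800.22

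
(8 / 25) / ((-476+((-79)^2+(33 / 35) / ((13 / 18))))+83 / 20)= 2912/52511145 = 0.00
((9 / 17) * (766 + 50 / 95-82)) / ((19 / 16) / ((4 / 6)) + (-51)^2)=1248576/8967449 = 0.14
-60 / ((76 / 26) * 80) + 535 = 81281/152 = 534.74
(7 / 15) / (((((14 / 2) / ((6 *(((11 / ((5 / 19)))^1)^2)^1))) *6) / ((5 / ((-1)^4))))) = 43681/75 = 582.41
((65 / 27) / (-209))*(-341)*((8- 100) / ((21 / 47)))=-808.77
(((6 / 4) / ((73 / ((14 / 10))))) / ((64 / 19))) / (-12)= -133/186880 = 0.00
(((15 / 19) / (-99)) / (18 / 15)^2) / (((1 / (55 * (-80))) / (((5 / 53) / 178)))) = 31250/2419821 = 0.01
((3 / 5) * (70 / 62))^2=441/961 = 0.46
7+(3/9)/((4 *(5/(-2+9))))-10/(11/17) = -5503/660 = -8.34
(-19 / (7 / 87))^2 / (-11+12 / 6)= -303601/49 = -6195.94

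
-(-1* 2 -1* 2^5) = 34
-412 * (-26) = 10712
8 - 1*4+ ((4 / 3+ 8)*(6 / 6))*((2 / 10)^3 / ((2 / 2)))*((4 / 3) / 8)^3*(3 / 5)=135007/33750 = 4.00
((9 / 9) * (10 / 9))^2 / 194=50/7857 = 0.01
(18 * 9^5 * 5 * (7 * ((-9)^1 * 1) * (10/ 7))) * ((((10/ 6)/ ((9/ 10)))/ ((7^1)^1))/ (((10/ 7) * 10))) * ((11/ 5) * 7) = -136403190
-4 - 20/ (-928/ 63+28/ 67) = -2.60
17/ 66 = 0.26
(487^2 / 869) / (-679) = -237169/590051 = -0.40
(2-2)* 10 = 0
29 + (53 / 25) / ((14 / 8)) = 5287/175 = 30.21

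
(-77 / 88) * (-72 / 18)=3.50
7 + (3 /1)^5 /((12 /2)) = 47.50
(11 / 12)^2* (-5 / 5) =-121/144 = -0.84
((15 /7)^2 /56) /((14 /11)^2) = 0.05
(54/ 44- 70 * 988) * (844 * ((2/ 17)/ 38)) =-642070046/3553 = -180712.09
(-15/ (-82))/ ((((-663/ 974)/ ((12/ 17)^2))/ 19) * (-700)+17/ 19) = 1665540/466406611 = 0.00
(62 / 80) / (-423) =-31/16920 = 0.00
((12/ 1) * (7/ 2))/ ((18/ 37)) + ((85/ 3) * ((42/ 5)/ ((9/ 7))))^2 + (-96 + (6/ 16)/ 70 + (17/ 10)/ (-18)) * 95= 228832069/9072 = 25223.99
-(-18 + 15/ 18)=103/6 = 17.17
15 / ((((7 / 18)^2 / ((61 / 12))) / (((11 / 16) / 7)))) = 271755/5488 = 49.52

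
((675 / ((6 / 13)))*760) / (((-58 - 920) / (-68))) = 12597000/163 = 77282.21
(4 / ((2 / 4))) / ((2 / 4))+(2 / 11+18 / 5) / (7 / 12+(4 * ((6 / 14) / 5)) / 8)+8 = 30.04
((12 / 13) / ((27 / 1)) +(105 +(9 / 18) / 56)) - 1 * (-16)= 1586149/13104 = 121.04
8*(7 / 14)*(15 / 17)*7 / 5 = 84/17 = 4.94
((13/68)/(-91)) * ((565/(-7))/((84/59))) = 33335/279888 = 0.12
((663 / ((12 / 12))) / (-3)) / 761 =-221/761 = -0.29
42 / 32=21/16 = 1.31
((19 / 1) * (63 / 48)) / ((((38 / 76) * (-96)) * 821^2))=-133/172554496 = 0.00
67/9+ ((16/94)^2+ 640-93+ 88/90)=55214626/99405 = 555.45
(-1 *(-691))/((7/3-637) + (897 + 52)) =2073/943 = 2.20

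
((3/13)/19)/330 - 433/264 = -48613/29640 = -1.64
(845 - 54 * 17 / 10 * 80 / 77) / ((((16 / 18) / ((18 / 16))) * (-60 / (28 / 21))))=-21.08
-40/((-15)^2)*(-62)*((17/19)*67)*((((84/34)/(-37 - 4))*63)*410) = -19540416/19 = -1028442.95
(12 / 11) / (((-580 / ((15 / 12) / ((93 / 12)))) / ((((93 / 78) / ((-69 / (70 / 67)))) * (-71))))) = -2485/6390527 = 0.00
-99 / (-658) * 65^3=27187875/658 = 41318.96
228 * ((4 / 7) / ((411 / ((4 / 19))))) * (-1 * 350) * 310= -992000/137 = -7240.88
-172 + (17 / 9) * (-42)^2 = 3160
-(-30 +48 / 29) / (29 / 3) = 2466/841 = 2.93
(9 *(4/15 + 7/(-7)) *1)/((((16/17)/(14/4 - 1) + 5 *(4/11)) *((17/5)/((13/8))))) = -7865/5472 = -1.44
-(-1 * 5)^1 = 5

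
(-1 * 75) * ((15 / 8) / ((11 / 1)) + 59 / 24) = -8675/44 = -197.16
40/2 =20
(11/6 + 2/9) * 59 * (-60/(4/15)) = -54575/2 = -27287.50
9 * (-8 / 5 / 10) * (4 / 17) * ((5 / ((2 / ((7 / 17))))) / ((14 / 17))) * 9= -324/85 = -3.81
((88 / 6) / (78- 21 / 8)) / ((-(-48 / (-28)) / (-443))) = 272888/5427 = 50.28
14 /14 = 1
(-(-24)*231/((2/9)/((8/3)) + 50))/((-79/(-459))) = 30536352/47479 = 643.15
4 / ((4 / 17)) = 17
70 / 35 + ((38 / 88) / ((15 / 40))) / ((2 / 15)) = 10.64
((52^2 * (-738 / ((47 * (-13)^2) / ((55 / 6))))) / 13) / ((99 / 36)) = -64.42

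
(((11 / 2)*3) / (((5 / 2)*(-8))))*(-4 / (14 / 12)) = 99/35 = 2.83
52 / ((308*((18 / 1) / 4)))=26/693 = 0.04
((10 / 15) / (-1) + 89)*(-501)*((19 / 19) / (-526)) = 44255/526 = 84.13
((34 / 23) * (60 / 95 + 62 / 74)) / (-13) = -0.17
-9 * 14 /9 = -14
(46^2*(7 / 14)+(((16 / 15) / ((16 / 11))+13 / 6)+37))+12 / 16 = 21973/20 = 1098.65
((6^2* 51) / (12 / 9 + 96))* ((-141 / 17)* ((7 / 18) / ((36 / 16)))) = -1974/73 = -27.04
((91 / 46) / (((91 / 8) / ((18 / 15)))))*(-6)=-144/115 = -1.25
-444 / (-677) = 444/677 = 0.66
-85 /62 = -1.37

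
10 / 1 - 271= -261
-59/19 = -3.11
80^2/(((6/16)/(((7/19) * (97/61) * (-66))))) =-764825600/1159 = -659901.29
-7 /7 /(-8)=1/8 = 0.12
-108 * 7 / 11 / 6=-126/11 = -11.45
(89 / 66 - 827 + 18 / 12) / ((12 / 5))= -135985/396 = -343.40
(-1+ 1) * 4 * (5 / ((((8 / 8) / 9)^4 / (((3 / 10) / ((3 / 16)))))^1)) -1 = -1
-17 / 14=-1.21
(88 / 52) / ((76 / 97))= 1067/494 = 2.16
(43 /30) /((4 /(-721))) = -31003/120 = -258.36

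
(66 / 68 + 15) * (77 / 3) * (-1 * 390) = -2717715/17 = -159865.59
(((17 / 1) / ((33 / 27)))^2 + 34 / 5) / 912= 121159/551760 = 0.22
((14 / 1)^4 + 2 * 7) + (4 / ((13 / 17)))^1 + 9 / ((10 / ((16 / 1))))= 2499226/65 = 38449.63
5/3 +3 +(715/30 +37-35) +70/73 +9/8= 19029/584 = 32.58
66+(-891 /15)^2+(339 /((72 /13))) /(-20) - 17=8578319/2400 = 3574.30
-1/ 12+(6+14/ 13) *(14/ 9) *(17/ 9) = 87233/4212 = 20.71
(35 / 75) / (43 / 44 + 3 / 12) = 154/405 = 0.38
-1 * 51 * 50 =-2550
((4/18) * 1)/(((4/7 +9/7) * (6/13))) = 7/27 = 0.26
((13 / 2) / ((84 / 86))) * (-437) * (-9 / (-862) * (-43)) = 31512507/24136 = 1305.62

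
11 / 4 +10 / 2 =31/4 = 7.75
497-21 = 476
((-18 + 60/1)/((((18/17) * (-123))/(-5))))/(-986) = -35/21402 = 0.00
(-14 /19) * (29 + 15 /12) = -847/38 = -22.29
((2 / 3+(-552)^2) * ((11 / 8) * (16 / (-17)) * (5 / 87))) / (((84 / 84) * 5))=-4532.46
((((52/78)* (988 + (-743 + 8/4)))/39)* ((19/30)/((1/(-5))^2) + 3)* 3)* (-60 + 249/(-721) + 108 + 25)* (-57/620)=-534225128/335265 = -1593.44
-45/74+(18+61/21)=20.30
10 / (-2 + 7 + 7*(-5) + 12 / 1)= -5/9 = -0.56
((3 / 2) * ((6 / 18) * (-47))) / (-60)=47/120 = 0.39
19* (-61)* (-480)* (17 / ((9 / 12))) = 12609920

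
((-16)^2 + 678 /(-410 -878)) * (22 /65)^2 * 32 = 25481632/27209 = 936.51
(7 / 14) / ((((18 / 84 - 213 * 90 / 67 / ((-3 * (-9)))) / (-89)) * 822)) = 41741/8005458 = 0.01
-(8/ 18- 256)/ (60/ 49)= 5635/27 = 208.70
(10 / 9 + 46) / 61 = 424/549 = 0.77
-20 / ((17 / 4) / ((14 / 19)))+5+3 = 1464/323 = 4.53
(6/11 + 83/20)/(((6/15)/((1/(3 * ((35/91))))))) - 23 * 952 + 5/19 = -548889929/25080 = -21885.56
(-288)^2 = 82944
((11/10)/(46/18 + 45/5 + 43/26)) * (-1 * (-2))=234/1405 = 0.17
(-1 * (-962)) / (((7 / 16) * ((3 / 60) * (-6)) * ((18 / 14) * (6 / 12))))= -307840/27 = -11401.48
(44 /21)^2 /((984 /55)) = 13310/54243 = 0.25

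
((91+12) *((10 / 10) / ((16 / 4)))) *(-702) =-36153/2 = -18076.50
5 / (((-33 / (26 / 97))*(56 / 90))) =-975/14938 = -0.07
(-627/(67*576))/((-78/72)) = 209/13936 = 0.01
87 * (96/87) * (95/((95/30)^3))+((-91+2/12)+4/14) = 2981677/15162 = 196.65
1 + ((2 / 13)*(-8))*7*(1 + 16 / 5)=-2287/65 = -35.18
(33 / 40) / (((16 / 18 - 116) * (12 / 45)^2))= -13365/132608 = -0.10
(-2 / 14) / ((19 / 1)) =-0.01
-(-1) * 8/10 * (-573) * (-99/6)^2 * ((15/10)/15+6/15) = -623997/10 = -62399.70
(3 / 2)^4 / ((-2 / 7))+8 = -311/32 = -9.72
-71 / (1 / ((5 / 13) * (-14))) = 4970/13 = 382.31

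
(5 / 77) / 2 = 5/154 = 0.03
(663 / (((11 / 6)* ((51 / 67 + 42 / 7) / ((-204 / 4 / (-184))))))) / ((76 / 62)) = 70229601/5806856 = 12.09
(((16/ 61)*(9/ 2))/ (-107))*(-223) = 2.46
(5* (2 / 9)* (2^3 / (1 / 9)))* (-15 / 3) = -400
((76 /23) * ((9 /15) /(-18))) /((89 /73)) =-2774/30705 = -0.09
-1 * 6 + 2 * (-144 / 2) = -150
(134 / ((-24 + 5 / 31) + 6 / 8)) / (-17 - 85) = 8308/146013 = 0.06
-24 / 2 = -12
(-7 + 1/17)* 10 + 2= -1146/17 = -67.41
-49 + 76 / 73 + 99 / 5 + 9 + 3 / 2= -12891/730 = -17.66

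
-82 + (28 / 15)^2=-17666/225 = -78.52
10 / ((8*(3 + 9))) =5/48 = 0.10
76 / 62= 38/31 = 1.23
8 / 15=0.53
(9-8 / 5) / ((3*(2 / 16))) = 296/15 = 19.73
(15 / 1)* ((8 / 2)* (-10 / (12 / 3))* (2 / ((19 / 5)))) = -1500/19 = -78.95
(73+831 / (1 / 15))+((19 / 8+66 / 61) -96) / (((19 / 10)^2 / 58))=243357573/22021 = 11051.16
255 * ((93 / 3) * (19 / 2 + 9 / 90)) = 75888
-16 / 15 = -1.07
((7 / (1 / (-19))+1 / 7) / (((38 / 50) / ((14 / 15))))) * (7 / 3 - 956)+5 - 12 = 8868701/57 = 155591.25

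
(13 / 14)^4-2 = -48271/38416 = -1.26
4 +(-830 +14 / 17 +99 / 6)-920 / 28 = -200285/238 = -841.53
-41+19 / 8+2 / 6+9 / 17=-15407/408 = -37.76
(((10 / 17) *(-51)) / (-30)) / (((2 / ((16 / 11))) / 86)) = 62.55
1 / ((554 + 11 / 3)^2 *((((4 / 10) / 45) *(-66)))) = -675/123152876 = 0.00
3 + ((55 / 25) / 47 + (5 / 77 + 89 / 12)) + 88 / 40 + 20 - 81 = -10481693/217140 = -48.27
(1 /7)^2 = 1/49 = 0.02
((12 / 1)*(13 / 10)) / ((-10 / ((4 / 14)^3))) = -312/8575 = -0.04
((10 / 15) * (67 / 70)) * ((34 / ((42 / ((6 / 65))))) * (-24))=-18224/15925 = -1.14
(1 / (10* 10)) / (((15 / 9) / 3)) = 9/500 = 0.02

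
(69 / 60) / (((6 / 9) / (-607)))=-41883/40 = -1047.08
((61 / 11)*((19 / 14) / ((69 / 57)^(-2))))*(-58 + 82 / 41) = -129076/209 = -617.59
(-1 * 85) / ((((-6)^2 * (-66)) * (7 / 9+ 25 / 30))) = 85/3828 = 0.02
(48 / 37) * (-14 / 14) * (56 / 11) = -2688/407 = -6.60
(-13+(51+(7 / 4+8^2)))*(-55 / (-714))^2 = 1255375/2039184 = 0.62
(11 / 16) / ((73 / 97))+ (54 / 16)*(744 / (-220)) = -674527/64240 = -10.50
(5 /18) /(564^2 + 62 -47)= 5/5725998 = 0.00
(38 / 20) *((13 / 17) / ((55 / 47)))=1.24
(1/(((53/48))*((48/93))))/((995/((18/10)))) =837/263675 = 0.00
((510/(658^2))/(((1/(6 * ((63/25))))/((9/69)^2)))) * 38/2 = 235467/40899635 = 0.01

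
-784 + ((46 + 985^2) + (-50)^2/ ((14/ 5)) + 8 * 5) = 6792939/7 = 970419.86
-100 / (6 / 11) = -183.33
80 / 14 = 40/7 = 5.71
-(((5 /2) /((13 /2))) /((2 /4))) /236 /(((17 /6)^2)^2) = -3240/64060607 = 0.00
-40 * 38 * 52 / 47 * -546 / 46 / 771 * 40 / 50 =5754112/277817 = 20.71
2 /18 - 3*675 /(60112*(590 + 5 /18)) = 12767239/114964200 = 0.11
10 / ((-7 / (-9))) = 90/7 = 12.86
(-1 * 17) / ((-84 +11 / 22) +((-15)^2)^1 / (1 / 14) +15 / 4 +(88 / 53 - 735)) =-3604/495425 = -0.01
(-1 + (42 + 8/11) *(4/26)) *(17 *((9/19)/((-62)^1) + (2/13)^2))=43234859/28468726 = 1.52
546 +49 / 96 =546.51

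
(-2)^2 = 4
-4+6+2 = 4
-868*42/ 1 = -36456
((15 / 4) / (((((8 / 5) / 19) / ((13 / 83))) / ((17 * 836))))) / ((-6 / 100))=-548494375/332 = -1652091.49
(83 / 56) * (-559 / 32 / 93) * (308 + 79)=-5985213/55552 = -107.74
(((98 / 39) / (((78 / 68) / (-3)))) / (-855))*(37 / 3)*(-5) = -123284/260091 = -0.47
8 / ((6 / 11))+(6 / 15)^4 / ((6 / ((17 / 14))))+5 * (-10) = -463682/13125 = -35.33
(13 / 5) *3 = 7.80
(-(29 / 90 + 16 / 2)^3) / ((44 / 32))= -419.19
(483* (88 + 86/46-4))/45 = 921.67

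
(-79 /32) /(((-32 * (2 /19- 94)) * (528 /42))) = -10507/160759808 = 0.00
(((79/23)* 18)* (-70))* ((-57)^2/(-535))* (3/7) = 27720468/2461 = 11263.90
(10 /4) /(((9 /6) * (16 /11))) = 55/48 = 1.15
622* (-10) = -6220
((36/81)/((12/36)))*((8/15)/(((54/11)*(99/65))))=208/2187 = 0.10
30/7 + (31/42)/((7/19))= 1849/294 = 6.29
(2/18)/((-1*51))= -1/459 = 0.00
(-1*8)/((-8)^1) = 1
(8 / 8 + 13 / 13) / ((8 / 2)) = 1/2 = 0.50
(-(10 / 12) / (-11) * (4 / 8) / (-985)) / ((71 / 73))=-73/1846284 = 0.00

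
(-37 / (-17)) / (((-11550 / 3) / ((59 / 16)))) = -2183/1047200 = 0.00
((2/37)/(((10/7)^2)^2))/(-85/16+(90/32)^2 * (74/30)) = 76832/84059375 = 0.00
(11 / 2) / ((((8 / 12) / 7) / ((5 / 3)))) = 385/4 = 96.25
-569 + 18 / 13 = -7379/13 = -567.62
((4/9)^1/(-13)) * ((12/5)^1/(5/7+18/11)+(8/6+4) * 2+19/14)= -76282/171045 = -0.45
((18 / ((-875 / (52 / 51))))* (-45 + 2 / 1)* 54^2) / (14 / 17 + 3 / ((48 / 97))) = 625936896/1638875 = 381.93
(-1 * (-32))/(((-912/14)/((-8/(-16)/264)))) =-7/7524 = 0.00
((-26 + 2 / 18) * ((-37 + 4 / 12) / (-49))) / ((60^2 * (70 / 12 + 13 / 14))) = -2563/3220560 = 0.00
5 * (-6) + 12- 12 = -30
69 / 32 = 2.16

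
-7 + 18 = 11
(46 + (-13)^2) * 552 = 118680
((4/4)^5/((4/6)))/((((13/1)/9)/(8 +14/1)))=297/13 = 22.85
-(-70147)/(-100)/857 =-0.82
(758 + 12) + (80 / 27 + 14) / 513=10665728/13851 = 770.03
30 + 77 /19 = 647/19 = 34.05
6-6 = 0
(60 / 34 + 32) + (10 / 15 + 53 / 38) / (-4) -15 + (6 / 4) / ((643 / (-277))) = 87743611/4984536 = 17.60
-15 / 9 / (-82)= 5/246 = 0.02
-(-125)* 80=10000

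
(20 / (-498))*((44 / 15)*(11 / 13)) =-968/9711 = -0.10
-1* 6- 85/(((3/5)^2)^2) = -53611/81 = -661.86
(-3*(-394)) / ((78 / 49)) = 9653/13 = 742.54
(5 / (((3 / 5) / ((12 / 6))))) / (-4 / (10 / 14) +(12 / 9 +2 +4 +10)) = 125/88 = 1.42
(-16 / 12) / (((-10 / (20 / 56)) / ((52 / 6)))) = 26/63 = 0.41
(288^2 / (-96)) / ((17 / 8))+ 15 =-391.59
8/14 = 4/7 = 0.57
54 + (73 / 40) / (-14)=53.87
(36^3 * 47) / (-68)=-548208/17 = -32247.53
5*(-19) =-95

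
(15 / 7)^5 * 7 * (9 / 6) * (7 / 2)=2278125/1372 = 1660.44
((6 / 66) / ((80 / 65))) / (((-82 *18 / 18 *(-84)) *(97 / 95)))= 1235/117591936 = 0.00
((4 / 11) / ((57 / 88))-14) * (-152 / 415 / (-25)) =-6128/31125 = -0.20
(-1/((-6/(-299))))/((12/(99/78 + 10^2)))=-60559/144 = -420.55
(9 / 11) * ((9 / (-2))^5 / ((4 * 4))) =-531441/5632 = -94.36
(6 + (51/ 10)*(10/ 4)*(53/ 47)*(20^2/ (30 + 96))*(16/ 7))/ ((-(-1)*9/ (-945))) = -3811270/329 = -11584.41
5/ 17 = 0.29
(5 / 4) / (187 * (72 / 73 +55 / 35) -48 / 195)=166075/63513636 = 0.00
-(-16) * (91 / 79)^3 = 12057136/493039 = 24.45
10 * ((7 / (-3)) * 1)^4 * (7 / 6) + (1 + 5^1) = 85493/243 = 351.82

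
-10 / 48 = -5/24 = -0.21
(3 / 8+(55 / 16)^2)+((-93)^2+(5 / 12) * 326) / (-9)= -6662485/6912 = -963.90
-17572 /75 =-234.29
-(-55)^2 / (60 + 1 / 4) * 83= -1004300/241 = -4167.22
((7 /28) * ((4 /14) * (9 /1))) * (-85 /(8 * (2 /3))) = -2295/224 = -10.25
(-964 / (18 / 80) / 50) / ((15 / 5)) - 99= -17221/135 = -127.56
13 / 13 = 1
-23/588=-0.04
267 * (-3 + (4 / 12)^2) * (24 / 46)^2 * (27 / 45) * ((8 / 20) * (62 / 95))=-41318784/1256375 = -32.89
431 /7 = 61.57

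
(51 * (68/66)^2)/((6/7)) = 68782/1089 = 63.16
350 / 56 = 6.25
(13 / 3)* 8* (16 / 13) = 128/3 = 42.67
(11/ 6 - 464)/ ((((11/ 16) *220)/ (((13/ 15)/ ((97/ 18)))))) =-144196/293425 = -0.49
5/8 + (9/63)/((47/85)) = 2325/2632 = 0.88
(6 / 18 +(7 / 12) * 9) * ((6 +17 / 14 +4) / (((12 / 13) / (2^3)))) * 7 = 136747/36 = 3798.53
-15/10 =-3/2 = -1.50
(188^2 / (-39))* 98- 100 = -3467612/39 = -88913.13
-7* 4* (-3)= 84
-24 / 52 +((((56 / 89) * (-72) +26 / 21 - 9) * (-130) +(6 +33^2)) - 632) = 178850807/24297 = 7361.02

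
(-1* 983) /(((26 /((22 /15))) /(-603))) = 2173413/65 = 33437.12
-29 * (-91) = 2639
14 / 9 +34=320/9 = 35.56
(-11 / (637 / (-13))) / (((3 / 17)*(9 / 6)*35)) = 374/15435 = 0.02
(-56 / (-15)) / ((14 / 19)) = 76/15 = 5.07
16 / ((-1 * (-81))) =0.20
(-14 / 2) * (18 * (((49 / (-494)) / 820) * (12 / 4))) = 0.05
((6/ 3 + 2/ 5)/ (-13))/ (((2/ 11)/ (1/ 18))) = -11/195 = -0.06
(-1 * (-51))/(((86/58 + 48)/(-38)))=-56202/1435 = -39.17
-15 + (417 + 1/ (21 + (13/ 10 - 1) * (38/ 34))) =1458224/3627 = 402.05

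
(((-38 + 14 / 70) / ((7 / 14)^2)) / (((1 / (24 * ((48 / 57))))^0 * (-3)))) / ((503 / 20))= 1008/503 = 2.00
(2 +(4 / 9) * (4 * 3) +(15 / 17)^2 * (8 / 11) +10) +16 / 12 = 183424/9537 = 19.23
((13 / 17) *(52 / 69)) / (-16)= -169/4692 = -0.04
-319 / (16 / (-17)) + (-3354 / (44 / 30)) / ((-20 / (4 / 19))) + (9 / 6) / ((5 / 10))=366.01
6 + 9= 15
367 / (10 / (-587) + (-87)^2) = 215429/4442993 = 0.05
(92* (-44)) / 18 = -2024/9 = -224.89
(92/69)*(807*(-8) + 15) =-8588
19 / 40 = 0.48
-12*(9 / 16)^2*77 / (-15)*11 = 68607/320 = 214.40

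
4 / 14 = 2/7 = 0.29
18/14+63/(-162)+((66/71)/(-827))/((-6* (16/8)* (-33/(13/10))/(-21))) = 66355943/73983420 = 0.90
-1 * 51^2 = -2601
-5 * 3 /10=-3/2 = -1.50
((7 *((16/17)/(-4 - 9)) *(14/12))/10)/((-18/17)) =98/1755 = 0.06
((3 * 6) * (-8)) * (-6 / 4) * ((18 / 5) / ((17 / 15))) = 686.12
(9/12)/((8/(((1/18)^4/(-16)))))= -1/17915904 = 0.00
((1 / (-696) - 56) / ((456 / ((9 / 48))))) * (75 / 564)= -974425/318222336 = 0.00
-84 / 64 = -21/16 = -1.31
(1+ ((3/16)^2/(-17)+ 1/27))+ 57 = 58.03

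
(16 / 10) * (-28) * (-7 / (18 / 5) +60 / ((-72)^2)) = 2338/27 = 86.59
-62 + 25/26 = -1587/26 = -61.04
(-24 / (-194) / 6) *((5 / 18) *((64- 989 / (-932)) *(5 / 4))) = 1515925/3254544 = 0.47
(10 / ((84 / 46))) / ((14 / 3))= 115/98 = 1.17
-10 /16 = -0.62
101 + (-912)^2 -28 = 831817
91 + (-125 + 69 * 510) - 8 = 35148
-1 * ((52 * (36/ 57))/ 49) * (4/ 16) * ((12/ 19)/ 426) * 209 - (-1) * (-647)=-42770779/66101 = -647.05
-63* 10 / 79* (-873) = 549990/79 = 6961.90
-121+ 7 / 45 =-5438/45 = -120.84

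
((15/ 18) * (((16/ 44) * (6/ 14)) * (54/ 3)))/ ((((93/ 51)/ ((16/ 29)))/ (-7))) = -48960/9889 = -4.95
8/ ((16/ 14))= 7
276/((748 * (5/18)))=1242/935 = 1.33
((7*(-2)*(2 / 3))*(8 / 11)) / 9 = -224/297 = -0.75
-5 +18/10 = -16/5 = -3.20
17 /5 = 3.40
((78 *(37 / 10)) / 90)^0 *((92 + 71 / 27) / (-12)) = -7.89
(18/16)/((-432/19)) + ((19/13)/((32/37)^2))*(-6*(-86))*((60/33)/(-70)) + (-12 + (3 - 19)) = -5212007/96096 = -54.24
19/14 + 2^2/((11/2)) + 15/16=3723/1232 = 3.02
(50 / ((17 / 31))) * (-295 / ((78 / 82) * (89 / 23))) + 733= -387934619/59007 = -6574.38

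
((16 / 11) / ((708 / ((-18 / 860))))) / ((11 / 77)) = -42/139535 = 0.00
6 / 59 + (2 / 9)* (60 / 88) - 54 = -53.75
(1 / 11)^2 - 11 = -1330/121 = -10.99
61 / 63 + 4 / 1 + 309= 19780/63 = 313.97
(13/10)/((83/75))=195/166 = 1.17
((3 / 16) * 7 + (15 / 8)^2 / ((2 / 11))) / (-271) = -2643/34688 = -0.08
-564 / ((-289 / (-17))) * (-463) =261132/17 = 15360.71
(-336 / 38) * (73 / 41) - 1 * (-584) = 442672/779 = 568.26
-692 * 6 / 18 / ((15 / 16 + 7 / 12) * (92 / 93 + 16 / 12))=-65.30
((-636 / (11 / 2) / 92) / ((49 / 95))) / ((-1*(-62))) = -15105/384307 = -0.04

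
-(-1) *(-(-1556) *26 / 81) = 40456/81 = 499.46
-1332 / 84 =-111/7 = -15.86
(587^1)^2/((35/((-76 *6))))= -157123464/35 = -4489241.83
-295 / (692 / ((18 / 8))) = -2655/2768 = -0.96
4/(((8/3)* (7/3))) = 9/14 = 0.64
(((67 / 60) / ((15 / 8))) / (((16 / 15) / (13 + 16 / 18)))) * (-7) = -11725/216 = -54.28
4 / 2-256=-254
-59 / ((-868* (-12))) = -59/10416 = -0.01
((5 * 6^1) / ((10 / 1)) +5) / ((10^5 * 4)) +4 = 200001/50000 = 4.00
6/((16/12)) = 9/2 = 4.50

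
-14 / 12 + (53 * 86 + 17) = 27443/6 = 4573.83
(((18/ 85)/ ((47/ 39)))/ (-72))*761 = -29679/15980 = -1.86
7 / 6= 1.17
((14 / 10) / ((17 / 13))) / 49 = 13/595 = 0.02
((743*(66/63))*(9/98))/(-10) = -24519/3430 = -7.15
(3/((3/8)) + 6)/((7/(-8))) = -16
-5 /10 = -1/2 = -0.50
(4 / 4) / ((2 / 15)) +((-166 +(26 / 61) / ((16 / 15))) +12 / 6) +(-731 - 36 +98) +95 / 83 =-33373507/40504 = -823.96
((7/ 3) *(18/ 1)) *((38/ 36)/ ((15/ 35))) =931/9 = 103.44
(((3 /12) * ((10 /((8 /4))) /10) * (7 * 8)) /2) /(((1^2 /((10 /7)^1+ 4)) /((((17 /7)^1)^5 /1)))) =26977283/16807 = 1605.12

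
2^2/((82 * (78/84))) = 28/533 = 0.05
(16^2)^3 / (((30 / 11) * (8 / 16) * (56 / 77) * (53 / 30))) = 507510784/53 = 9575675.17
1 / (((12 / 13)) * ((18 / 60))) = 65/18 = 3.61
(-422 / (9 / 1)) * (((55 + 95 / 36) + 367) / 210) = -3225557/34020 = -94.81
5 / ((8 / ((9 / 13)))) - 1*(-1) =149/104 = 1.43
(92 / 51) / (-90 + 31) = -92/3009 = -0.03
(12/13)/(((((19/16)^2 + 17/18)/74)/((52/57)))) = 2727936/103075 = 26.47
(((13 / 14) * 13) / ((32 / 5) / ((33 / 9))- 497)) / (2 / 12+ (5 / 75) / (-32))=-2230800/15063167 = -0.15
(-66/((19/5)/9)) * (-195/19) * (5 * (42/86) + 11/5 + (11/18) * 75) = 66158235/817 = 80977.03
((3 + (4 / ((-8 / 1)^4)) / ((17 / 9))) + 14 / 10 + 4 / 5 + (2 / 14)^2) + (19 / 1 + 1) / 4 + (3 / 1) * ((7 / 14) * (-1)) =37194397/4264960 = 8.72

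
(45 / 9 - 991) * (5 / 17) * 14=-4060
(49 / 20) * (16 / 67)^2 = 3136/22445 = 0.14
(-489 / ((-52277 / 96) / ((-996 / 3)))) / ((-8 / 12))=23378112/52277 = 447.20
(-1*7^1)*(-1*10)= 70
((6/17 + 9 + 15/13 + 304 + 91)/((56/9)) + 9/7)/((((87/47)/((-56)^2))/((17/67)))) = 721575960/25259 = 28567.08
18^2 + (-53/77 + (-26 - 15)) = 21738/77 = 282.31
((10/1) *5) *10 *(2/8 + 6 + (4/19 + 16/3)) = 336125/57 = 5896.93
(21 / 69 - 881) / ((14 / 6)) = -60768/161 = -377.44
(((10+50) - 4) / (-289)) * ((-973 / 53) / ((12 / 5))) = 1.48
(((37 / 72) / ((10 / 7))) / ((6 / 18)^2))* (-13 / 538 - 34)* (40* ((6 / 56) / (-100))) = 406371/86080 = 4.72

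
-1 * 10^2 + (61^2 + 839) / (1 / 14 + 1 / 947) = 60360380/961 = 62809.97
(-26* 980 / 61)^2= 649230400/3721 = 174477.40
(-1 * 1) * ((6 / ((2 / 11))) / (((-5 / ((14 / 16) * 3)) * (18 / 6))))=231/40 = 5.78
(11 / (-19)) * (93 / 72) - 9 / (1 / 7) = -29069/456 = -63.75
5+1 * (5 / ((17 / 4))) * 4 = 165/17 = 9.71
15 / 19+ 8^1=167/19 = 8.79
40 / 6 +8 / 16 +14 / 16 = 193/24 = 8.04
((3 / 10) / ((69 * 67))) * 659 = 659/15410 = 0.04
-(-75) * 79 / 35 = 169.29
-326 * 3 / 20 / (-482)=489/4820 = 0.10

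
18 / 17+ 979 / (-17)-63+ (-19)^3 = -118635/17 = -6978.53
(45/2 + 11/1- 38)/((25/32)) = -144/25 = -5.76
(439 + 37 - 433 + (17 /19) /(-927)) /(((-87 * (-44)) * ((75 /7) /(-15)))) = -2650697/168556410 = -0.02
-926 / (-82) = 463/41 = 11.29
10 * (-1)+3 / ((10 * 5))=-497/50 = -9.94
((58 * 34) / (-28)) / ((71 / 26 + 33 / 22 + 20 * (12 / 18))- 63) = 19227/12404 = 1.55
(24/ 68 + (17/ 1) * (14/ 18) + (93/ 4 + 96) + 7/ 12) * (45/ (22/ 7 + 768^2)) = 285761/28075772 = 0.01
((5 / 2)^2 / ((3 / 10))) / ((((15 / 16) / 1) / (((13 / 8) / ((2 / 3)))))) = 325/6 = 54.17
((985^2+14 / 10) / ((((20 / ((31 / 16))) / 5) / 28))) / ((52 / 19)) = 4807984.91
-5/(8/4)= -5/2 = -2.50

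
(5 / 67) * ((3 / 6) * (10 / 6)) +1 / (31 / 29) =12433/12462 = 1.00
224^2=50176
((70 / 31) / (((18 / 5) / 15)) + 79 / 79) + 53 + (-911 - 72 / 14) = -555130/651 = -852.73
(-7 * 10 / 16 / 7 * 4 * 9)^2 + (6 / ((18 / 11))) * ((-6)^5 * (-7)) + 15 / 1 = 800421/4 = 200105.25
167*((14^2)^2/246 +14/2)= 27248.15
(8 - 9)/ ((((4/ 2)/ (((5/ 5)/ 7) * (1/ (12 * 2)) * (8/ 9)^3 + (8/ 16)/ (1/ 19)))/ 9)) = -290999/6804 = -42.77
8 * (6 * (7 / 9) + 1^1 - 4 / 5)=584/15 = 38.93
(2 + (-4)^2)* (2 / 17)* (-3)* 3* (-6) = 114.35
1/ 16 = 0.06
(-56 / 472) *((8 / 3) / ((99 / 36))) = -224/1947 = -0.12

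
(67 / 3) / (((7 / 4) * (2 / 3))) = 19.14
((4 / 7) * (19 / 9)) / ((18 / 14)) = 0.94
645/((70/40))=2580/7 = 368.57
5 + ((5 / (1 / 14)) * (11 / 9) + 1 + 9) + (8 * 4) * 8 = 3209/9 = 356.56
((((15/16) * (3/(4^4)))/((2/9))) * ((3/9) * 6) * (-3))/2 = -1215/8192 = -0.15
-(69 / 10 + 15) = -219/10 = -21.90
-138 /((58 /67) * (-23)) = 201/29 = 6.93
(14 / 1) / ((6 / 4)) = 28/3 = 9.33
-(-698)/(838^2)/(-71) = -349/24929662 = 0.00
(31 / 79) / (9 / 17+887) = 527/1191952 = 0.00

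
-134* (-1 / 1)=134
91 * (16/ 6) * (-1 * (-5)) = 3640/3 = 1213.33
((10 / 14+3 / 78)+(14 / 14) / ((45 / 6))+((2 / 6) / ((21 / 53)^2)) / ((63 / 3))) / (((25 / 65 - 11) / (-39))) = 46351591/12780180 = 3.63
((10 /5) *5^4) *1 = 1250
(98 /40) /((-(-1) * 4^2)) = 49/320 = 0.15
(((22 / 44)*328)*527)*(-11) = -950708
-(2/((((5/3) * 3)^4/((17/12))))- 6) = 22483/3750 = 6.00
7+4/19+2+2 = 11.21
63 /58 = 1.09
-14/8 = -1.75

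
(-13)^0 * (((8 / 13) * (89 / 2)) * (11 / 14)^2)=10769/637 = 16.91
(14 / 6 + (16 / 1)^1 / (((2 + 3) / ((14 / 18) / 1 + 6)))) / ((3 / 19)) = 152.14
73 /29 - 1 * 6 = -101/29 = -3.48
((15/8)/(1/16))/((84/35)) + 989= 1001.50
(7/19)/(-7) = -1/19 = -0.05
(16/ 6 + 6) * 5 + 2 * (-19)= 16/3 = 5.33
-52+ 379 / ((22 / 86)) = 15725/11 = 1429.55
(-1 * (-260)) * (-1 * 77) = -20020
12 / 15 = 4/5 = 0.80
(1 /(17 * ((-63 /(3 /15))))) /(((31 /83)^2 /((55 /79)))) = -75779/81309249 = 0.00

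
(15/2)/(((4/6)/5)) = 225/4 = 56.25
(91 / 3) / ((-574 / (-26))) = 169/123 = 1.37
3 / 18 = 1/6 = 0.17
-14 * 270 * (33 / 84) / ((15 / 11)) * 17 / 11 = -1683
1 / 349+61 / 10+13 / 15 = 72971/10470 = 6.97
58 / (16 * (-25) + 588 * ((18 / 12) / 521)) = -15109/103759 = -0.15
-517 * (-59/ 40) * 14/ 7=30503/20 = 1525.15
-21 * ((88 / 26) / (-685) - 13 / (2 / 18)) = 21880509/8905 = 2457.10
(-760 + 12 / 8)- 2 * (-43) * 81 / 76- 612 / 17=-13354/19 = -702.84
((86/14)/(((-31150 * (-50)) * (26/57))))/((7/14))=2451/141732500 = 0.00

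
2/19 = 0.11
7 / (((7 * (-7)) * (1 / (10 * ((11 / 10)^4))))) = -14641/7000 = -2.09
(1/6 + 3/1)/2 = 1.58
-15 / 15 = -1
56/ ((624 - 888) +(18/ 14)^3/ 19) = -364952/1719759 = -0.21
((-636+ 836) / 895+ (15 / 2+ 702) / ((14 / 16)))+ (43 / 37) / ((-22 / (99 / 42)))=150386941/185444 = 810.96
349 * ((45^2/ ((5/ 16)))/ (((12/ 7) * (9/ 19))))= 2785020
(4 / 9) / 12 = 1/27 = 0.04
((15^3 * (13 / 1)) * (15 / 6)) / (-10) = -43875/4 = -10968.75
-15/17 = -0.88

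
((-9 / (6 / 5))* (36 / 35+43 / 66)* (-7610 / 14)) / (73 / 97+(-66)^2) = 286483777/182227276 = 1.57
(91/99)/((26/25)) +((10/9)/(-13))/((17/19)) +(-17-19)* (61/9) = -10642457/43758 = -243.21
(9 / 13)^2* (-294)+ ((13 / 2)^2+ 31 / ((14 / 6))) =-403997/4732 = -85.38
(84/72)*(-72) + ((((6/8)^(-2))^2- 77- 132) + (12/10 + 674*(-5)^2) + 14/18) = 6707666/405 = 16562.14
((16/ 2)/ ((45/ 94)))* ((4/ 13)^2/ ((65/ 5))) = 12032/98865 = 0.12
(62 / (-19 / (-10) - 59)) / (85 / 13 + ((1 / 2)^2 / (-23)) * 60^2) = 37076/1112879 = 0.03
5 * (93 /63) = 155/21 = 7.38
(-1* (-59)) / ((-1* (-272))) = 59/272 = 0.22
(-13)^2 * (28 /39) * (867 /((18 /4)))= 210392/9 = 23376.89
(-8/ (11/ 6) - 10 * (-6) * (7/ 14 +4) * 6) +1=17783/11 = 1616.64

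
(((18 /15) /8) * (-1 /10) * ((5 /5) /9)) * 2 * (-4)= 1/75 = 0.01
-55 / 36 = -1.53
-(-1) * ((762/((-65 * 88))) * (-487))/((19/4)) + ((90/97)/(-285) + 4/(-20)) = 13.45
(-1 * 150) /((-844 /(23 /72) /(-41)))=-23575/10128 = -2.33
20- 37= -17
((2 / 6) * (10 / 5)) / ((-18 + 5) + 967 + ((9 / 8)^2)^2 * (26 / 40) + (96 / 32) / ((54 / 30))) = 163840/235120519 = 0.00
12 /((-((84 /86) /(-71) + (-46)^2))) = -18318/3230053 = -0.01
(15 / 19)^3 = 3375/6859 = 0.49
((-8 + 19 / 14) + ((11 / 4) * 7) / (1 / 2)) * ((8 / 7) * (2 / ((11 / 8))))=28544/539 = 52.96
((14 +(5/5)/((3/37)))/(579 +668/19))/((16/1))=1501/560112 = 0.00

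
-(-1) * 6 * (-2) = -12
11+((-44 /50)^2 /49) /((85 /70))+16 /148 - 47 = -98734184/2751875 = -35.88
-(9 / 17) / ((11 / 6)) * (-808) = 43632/187 = 233.33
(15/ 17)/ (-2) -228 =-7767/34 = -228.44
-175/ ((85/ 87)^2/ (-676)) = 35816508/289 = 123932.55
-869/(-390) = 869/390 = 2.23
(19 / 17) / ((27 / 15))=95/153 = 0.62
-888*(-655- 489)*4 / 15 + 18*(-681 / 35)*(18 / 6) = 269848.51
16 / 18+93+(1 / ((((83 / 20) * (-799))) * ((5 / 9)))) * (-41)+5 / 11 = 619546904/6565383 = 94.37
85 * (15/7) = 1275/7 = 182.14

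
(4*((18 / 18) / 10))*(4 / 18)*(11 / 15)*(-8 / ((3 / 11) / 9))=-3872/225 = -17.21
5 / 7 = 0.71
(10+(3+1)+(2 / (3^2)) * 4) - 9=53/9 = 5.89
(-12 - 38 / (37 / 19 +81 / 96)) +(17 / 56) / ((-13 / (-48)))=-3782494/154427 = -24.49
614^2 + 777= 377773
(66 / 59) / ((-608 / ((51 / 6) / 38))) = -561/1363136 = 0.00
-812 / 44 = -203/11 = -18.45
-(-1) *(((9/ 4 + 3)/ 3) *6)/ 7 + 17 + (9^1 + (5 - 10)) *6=85/2 = 42.50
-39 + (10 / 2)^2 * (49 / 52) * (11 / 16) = -18973/832 = -22.80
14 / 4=7/2 = 3.50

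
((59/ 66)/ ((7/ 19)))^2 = 1256641/213444 = 5.89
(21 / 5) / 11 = 21/55 = 0.38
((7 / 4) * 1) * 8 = 14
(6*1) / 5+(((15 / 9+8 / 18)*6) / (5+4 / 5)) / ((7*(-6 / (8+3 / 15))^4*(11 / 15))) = 97098979/36174600 = 2.68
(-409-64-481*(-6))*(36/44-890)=-23601553/11 = -2145595.73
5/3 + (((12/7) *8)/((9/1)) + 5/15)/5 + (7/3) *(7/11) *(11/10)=257/70 = 3.67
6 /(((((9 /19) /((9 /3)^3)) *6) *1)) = 57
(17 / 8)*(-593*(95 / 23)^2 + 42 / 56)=-363897121/16928 = -21496.76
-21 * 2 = -42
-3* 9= -27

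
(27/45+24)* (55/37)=1353/37 = 36.57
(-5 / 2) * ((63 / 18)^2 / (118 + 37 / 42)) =-5145/19972 = -0.26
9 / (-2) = -9/2 = -4.50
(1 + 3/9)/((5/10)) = 8/3 = 2.67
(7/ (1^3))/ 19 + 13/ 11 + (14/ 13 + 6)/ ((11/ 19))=13.77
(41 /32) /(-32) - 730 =-730.04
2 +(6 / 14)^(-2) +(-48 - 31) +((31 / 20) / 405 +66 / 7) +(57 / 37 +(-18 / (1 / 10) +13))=-477445571/2097900 = -227.58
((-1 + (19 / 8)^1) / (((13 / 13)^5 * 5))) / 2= 0.14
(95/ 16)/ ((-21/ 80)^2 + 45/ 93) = 1178000/109671 = 10.74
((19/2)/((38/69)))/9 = 23/12 = 1.92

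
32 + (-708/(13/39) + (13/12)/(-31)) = -778237/372 = -2092.03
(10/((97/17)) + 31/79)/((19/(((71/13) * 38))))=2334054/99619 = 23.43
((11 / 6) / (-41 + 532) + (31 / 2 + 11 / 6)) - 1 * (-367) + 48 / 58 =10968719/28478 = 385.16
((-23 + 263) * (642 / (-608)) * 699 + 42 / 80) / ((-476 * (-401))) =-134627001/145065760 = -0.93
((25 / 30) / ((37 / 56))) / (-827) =-140/91797 = 0.00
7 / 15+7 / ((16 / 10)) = 581/120 = 4.84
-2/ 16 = -1/8 = -0.12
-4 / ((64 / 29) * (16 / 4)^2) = -29/256 = -0.11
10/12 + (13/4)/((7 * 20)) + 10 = 18239/1680 = 10.86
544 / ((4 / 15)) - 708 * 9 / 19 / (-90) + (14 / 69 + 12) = 13476616/6555 = 2055.93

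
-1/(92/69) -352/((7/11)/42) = -92931/4 = -23232.75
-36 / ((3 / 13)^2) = -676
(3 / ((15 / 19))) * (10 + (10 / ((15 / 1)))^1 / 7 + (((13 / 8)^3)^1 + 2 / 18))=8884913/161280 = 55.09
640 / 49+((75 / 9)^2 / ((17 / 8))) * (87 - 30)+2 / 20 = 46878899/24990 = 1875.91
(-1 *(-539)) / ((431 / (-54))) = -29106/431 = -67.53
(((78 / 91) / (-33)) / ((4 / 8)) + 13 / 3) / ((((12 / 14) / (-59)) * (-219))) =58351/43362 = 1.35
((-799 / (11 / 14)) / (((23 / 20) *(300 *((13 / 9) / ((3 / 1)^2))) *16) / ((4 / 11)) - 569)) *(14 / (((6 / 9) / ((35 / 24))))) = -16.68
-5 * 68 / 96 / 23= -85/552 = -0.15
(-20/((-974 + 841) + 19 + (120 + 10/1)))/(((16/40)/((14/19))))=-175/76 = -2.30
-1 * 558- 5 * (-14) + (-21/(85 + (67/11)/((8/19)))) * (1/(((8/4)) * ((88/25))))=-488.03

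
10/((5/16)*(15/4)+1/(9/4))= 5760/931 = 6.19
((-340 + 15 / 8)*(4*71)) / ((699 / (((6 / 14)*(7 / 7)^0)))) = -192055/3262 = -58.88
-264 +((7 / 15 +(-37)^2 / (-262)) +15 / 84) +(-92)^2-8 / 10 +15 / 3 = 90228619/11004 = 8199.62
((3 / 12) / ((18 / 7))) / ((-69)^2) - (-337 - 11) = 119291623/342792 = 348.00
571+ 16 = 587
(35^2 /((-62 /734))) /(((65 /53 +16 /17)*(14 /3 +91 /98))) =-162026830/135501 = -1195.76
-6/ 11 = -0.55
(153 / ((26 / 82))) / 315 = 697/455 = 1.53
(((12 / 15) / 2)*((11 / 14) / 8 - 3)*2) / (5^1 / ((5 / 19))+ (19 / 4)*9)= -5/133 = -0.04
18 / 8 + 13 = 61/4 = 15.25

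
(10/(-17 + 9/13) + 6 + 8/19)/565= 11697/1137910 = 0.01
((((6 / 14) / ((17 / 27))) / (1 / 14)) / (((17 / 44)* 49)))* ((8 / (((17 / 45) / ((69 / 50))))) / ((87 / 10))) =11803968/6981373 = 1.69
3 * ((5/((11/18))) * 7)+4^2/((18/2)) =17186/99 = 173.60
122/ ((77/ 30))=3660/77 = 47.53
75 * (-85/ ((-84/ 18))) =19125/14 = 1366.07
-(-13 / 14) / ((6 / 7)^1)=13/12 = 1.08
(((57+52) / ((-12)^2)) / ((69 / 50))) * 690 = 13625/36 = 378.47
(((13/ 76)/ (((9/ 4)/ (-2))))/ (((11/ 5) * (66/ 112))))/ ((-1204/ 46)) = 11960/2669139 = 0.00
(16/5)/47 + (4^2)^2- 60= 46076/235 = 196.07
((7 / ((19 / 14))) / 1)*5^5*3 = 918750/19 = 48355.26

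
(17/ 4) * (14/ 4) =119/8 = 14.88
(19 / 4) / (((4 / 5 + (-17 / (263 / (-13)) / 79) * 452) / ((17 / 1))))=33554855/2330272 = 14.40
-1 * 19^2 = -361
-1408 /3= -469.33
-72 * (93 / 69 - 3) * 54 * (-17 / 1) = -2511648/23 = -109202.09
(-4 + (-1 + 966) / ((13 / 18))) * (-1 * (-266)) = 4606588/13 = 354352.92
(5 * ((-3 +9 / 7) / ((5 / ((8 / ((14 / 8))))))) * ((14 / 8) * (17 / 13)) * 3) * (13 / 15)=-1632/35 = -46.63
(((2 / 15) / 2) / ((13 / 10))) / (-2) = -1/39 = -0.03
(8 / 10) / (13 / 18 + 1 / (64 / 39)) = 2304/3835 = 0.60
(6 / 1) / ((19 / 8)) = 48/19 = 2.53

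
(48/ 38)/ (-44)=-6/209 = -0.03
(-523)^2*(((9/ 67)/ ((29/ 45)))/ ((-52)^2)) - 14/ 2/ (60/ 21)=18.64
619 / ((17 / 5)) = 3095/17 = 182.06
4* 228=912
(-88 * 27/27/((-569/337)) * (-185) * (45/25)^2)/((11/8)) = -64639296/2845 = -22720.31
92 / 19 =4.84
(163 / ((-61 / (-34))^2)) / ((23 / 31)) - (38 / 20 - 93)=136378793/855830 = 159.35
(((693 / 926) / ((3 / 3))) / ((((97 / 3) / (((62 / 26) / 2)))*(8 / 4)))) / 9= 7161/4670744 = 0.00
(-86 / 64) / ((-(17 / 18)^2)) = 1.51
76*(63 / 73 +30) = 171228/73 = 2345.59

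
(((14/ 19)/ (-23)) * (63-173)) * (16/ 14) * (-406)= -1635.15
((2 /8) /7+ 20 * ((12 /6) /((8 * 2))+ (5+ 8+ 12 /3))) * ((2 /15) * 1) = 3197/70 = 45.67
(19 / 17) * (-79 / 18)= -1501/306 = -4.91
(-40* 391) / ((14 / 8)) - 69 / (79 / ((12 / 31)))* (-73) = -152786332/17143 = -8912.46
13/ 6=2.17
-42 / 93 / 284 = -7/4402 = 0.00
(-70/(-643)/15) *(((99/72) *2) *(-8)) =-308/1929 = -0.16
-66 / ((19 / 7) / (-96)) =44352/19 = 2334.32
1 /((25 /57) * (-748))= -57/18700 = 0.00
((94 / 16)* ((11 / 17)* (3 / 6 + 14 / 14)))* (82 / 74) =63591/10064 = 6.32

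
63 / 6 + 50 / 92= 254/23 = 11.04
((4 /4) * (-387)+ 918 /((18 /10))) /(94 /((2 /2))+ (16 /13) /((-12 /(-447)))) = 533/606 = 0.88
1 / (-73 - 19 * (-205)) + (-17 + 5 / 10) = -31531/1911 = -16.50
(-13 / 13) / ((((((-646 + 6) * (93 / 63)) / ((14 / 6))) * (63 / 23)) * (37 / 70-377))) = -1127/470559168 = 0.00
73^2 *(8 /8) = 5329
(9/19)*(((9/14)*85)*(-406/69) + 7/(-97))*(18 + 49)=-10206.37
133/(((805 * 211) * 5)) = 19/121325 = 0.00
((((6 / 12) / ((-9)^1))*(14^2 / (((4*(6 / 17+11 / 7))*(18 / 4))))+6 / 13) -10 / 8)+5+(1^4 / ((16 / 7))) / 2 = 31760111/7716384 = 4.12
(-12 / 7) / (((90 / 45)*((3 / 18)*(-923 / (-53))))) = -1908/6461 = -0.30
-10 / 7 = -1.43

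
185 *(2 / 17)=21.76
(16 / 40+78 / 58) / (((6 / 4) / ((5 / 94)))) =253/4089 = 0.06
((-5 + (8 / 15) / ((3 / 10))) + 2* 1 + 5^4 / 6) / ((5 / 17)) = 31501/90 = 350.01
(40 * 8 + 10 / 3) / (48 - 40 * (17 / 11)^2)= -58685/8628 = -6.80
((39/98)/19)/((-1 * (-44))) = 39/81928 = 0.00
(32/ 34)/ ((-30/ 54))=-144/85 = -1.69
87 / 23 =3.78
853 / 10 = 85.30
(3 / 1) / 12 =1/4 = 0.25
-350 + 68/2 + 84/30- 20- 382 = -3576/5 = -715.20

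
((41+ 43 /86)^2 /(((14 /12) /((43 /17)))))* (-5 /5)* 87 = -77315247/238 = -324853.98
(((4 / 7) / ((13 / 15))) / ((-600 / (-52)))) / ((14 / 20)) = 4/49 = 0.08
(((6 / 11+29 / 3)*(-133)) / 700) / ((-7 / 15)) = 6403/1540 = 4.16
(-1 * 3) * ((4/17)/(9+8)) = -12/289 = -0.04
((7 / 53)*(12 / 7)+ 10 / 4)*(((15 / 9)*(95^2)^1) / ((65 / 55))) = 143452375/4134 = 34700.62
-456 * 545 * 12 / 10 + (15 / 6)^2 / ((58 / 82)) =-34592959/116 = -298215.16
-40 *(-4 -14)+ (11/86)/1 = 61931/86 = 720.13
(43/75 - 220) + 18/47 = -772129/3525 = -219.04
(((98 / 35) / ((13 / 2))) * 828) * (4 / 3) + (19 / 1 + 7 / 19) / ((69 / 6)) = 589408/1235 = 477.25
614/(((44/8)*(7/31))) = 38068/77 = 494.39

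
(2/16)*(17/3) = 0.71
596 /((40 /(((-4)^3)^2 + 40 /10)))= 61090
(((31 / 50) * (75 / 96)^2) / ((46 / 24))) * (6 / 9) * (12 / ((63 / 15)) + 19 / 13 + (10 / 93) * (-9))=10275/23296 = 0.44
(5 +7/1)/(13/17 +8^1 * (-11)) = -204/1483 = -0.14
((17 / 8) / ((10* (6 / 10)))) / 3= 17/144 = 0.12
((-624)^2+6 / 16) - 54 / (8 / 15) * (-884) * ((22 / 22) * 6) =7411251/8 = 926406.38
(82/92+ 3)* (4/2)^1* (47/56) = 8413/1288 = 6.53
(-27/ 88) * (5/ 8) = -135/704 = -0.19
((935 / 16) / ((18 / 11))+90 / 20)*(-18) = -11581/16 = -723.81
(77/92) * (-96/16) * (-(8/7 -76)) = -8646/23 = -375.91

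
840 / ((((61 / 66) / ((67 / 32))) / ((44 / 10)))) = 510741/61 = 8372.80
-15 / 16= -0.94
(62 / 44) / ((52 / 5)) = 155/1144 = 0.14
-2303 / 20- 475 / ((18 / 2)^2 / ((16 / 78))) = -7351177/63180 = -116.35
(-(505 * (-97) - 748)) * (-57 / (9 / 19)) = -17953613/3 = -5984537.67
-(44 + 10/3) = -142/3 = -47.33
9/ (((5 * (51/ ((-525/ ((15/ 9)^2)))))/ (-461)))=261387/85 = 3075.14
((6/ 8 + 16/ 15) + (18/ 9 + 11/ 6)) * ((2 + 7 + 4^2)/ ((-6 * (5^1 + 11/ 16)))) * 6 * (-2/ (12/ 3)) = 1130/91 = 12.42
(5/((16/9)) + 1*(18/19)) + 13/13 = 4.76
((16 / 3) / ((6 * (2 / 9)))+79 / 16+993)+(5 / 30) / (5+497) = 12071347/12048 = 1001.94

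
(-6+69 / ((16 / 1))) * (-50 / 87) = 225/232 = 0.97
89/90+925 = 83339/90 = 925.99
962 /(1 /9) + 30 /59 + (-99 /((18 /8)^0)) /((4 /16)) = 487488/59 = 8262.51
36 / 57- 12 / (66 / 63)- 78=-18564/209 = -88.82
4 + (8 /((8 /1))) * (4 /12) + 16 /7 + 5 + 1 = 265/21 = 12.62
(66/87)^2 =484/841 = 0.58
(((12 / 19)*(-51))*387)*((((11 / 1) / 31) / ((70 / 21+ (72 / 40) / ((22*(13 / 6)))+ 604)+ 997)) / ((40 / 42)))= -136459323/47138848 = -2.89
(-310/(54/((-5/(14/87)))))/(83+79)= 22475/20412 = 1.10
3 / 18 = 1/6 = 0.17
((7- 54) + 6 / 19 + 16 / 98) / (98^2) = -43311/8941324 = 0.00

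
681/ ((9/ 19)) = 4313/3 = 1437.67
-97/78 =-1.24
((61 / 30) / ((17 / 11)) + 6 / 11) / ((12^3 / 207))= 240143/1077120 = 0.22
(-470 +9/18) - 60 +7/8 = -4229/8 = -528.62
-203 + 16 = -187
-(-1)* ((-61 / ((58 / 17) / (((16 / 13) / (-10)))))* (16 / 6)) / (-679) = -33184/3839745 = -0.01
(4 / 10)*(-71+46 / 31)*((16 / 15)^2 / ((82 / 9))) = -110336/31775 = -3.47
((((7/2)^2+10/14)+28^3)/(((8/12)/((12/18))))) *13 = 7995247/28 = 285544.54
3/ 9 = 1/3 = 0.33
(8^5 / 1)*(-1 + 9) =262144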